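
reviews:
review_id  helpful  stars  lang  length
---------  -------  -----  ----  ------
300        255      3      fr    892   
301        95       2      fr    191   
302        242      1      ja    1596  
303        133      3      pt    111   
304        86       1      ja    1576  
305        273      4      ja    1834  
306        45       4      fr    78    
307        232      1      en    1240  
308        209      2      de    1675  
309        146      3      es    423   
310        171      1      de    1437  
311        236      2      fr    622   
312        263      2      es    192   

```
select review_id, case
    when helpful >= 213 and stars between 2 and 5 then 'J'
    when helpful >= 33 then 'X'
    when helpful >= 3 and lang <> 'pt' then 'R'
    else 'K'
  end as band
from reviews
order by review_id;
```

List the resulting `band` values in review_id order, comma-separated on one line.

review_id=300: helpful >= 213 and stars between 2 and 5 → J
review_id=301: helpful >= 33 → X
review_id=302: helpful >= 33 → X
review_id=303: helpful >= 33 → X
review_id=304: helpful >= 33 → X
review_id=305: helpful >= 213 and stars between 2 and 5 → J
review_id=306: helpful >= 33 → X
review_id=307: helpful >= 33 → X
review_id=308: helpful >= 33 → X
review_id=309: helpful >= 33 → X
review_id=310: helpful >= 33 → X
review_id=311: helpful >= 213 and stars between 2 and 5 → J
review_id=312: helpful >= 213 and stars between 2 and 5 → J

J, X, X, X, X, J, X, X, X, X, X, J, J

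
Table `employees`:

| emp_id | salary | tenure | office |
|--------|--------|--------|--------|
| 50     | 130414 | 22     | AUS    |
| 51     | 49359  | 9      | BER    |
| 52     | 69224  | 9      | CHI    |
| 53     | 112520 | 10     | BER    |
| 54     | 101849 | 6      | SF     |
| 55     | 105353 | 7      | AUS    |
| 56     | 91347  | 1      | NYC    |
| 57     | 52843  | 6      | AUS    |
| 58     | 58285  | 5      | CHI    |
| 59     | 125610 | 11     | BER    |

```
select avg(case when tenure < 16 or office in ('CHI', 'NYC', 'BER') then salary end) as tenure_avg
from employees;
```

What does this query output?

85154.4444444444

emp_id=50: ✗
emp_id=51: ✓ → 49359
emp_id=52: ✓ → 69224
emp_id=53: ✓ → 112520
emp_id=54: ✓ → 101849
emp_id=55: ✓ → 105353
emp_id=56: ✓ → 91347
emp_id=57: ✓ → 52843
emp_id=58: ✓ → 58285
emp_id=59: ✓ → 125610
tenure_avg = (49359 + 69224 + 112520 + 101849 + 105353 + 91347 + 52843 + 58285 + 125610) / 9 = 85154.4444444444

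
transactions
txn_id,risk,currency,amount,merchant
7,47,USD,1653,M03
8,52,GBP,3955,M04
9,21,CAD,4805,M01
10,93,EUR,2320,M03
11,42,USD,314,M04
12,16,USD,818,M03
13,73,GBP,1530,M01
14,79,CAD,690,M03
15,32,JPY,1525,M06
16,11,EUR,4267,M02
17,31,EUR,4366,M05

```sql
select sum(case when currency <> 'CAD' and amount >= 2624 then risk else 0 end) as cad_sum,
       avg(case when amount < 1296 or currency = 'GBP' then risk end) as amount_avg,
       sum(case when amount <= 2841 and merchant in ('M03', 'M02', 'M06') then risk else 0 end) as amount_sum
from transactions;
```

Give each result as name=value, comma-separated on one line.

cad_sum=94, amount_avg=52.4, amount_sum=267

[cad_sum: currency <> 'CAD' and amount >= 2624]
txn_id=7: ✗
txn_id=8: ✓ → 52
txn_id=9: ✗
txn_id=10: ✗
txn_id=11: ✗
txn_id=12: ✗
txn_id=13: ✗
txn_id=14: ✗
txn_id=15: ✗
txn_id=16: ✓ → 11
txn_id=17: ✓ → 31
cad_sum = 52 + 11 + 31 = 94
—
[amount_avg: amount < 1296 or currency = 'GBP']
txn_id=7: ✗
txn_id=8: ✓ → 52
txn_id=9: ✗
txn_id=10: ✗
txn_id=11: ✓ → 42
txn_id=12: ✓ → 16
txn_id=13: ✓ → 73
txn_id=14: ✓ → 79
txn_id=15: ✗
txn_id=16: ✗
txn_id=17: ✗
amount_avg = (52 + 42 + 16 + 73 + 79) / 5 = 52.4
—
[amount_sum: amount <= 2841 and merchant in ('M03', 'M02', 'M06')]
txn_id=7: ✓ → 47
txn_id=8: ✗
txn_id=9: ✗
txn_id=10: ✓ → 93
txn_id=11: ✗
txn_id=12: ✓ → 16
txn_id=13: ✗
txn_id=14: ✓ → 79
txn_id=15: ✓ → 32
txn_id=16: ✗
txn_id=17: ✗
amount_sum = 47 + 93 + 16 + 79 + 32 = 267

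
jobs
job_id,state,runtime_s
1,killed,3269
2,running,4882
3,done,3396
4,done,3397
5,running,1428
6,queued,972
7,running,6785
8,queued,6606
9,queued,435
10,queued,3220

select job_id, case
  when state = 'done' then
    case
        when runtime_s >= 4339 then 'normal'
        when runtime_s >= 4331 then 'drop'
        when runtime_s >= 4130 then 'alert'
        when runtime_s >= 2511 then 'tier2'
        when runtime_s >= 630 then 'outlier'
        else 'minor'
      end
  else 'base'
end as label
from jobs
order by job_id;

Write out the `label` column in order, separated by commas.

base, base, tier2, tier2, base, base, base, base, base, base

job_id=1: state='killed' → outer ELSE → base
job_id=2: state='running' → outer ELSE → base
job_id=3: state='done' → inner[runtime_s >= 2511] → tier2
job_id=4: state='done' → inner[runtime_s >= 2511] → tier2
job_id=5: state='running' → outer ELSE → base
job_id=6: state='queued' → outer ELSE → base
job_id=7: state='running' → outer ELSE → base
job_id=8: state='queued' → outer ELSE → base
job_id=9: state='queued' → outer ELSE → base
job_id=10: state='queued' → outer ELSE → base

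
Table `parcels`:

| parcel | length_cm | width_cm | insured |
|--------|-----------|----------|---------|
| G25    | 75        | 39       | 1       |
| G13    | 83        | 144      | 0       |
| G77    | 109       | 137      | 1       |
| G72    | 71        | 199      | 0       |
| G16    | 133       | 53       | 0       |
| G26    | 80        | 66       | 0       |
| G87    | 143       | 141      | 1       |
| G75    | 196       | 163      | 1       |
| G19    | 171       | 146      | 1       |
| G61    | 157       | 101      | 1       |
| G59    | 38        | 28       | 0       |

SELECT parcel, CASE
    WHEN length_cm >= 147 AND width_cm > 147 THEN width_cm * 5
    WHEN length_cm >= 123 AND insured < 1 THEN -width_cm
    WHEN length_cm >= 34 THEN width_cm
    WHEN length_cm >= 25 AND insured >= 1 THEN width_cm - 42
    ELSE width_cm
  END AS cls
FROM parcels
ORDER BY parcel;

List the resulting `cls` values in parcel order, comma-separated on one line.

144, -53, 146, 39, 66, 28, 101, 199, 815, 137, 141

parcel=G13: length_cm >= 34 → 144
parcel=G16: length_cm >= 123 AND insured < 1 → -53
parcel=G19: length_cm >= 34 → 146
parcel=G25: length_cm >= 34 → 39
parcel=G26: length_cm >= 34 → 66
parcel=G59: length_cm >= 34 → 28
parcel=G61: length_cm >= 34 → 101
parcel=G72: length_cm >= 34 → 199
parcel=G75: length_cm >= 147 AND width_cm > 147 → 815
parcel=G77: length_cm >= 34 → 137
parcel=G87: length_cm >= 34 → 141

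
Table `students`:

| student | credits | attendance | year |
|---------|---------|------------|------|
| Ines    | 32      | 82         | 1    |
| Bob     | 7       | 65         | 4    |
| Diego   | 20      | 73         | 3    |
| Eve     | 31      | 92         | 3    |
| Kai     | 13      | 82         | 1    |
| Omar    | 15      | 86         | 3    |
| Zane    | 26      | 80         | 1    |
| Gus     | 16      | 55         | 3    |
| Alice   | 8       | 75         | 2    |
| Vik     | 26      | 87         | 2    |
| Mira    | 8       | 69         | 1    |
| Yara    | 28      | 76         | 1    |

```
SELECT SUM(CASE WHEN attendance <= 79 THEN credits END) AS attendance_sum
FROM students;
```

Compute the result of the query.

student=Ines: ✗
student=Bob: ✓ → 7
student=Diego: ✓ → 20
student=Eve: ✗
student=Kai: ✗
student=Omar: ✗
student=Zane: ✗
student=Gus: ✓ → 16
student=Alice: ✓ → 8
student=Vik: ✗
student=Mira: ✓ → 8
student=Yara: ✓ → 28
attendance_sum = 7 + 20 + 16 + 8 + 8 + 28 = 87

87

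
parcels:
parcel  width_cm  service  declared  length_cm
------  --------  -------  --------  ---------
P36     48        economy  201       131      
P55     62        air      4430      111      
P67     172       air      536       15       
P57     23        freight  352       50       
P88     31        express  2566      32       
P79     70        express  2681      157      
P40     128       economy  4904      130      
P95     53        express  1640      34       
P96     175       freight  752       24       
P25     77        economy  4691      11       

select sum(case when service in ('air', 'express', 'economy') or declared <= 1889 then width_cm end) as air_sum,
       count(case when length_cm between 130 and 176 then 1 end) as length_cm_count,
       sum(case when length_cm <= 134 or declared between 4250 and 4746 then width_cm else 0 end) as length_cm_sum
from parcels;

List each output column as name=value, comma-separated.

[air_sum: service in ('air', 'express', 'economy') or declared <= 1889]
parcel=P36: ✓ → 48
parcel=P55: ✓ → 62
parcel=P67: ✓ → 172
parcel=P57: ✓ → 23
parcel=P88: ✓ → 31
parcel=P79: ✓ → 70
parcel=P40: ✓ → 128
parcel=P95: ✓ → 53
parcel=P96: ✓ → 175
parcel=P25: ✓ → 77
air_sum = 48 + 62 + 172 + 23 + 31 + 70 + 128 + 53 + 175 + 77 = 839
—
[length_cm_count: length_cm between 130 and 176]
parcel=P36: ✓ → 1
parcel=P55: ✗
parcel=P67: ✗
parcel=P57: ✗
parcel=P88: ✗
parcel=P79: ✓ → 1
parcel=P40: ✓ → 1
parcel=P95: ✗
parcel=P96: ✗
parcel=P25: ✗
length_cm_count = COUNT(1, 1, 1) = 3
—
[length_cm_sum: length_cm <= 134 or declared between 4250 and 4746]
parcel=P36: ✓ → 48
parcel=P55: ✓ → 62
parcel=P67: ✓ → 172
parcel=P57: ✓ → 23
parcel=P88: ✓ → 31
parcel=P79: ✗
parcel=P40: ✓ → 128
parcel=P95: ✓ → 53
parcel=P96: ✓ → 175
parcel=P25: ✓ → 77
length_cm_sum = 48 + 62 + 172 + 23 + 31 + 128 + 53 + 175 + 77 = 769

air_sum=839, length_cm_count=3, length_cm_sum=769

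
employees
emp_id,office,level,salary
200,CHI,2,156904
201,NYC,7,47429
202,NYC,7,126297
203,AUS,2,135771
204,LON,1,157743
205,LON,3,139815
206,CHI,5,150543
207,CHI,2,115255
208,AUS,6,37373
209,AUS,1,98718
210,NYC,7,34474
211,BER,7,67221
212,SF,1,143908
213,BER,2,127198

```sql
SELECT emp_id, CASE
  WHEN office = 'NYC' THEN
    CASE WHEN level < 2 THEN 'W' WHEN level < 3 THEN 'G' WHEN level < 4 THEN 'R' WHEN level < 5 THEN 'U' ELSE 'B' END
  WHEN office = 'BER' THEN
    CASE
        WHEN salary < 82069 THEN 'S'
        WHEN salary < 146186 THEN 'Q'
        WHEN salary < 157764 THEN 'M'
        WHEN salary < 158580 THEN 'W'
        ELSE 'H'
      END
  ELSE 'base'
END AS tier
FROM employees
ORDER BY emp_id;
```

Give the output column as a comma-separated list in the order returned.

base, B, B, base, base, base, base, base, base, base, B, S, base, Q

emp_id=200: office='CHI' → outer ELSE → base
emp_id=201: office='NYC' → inner[ELSE] → B
emp_id=202: office='NYC' → inner[ELSE] → B
emp_id=203: office='AUS' → outer ELSE → base
emp_id=204: office='LON' → outer ELSE → base
emp_id=205: office='LON' → outer ELSE → base
emp_id=206: office='CHI' → outer ELSE → base
emp_id=207: office='CHI' → outer ELSE → base
emp_id=208: office='AUS' → outer ELSE → base
emp_id=209: office='AUS' → outer ELSE → base
emp_id=210: office='NYC' → inner[ELSE] → B
emp_id=211: office='BER' → inner[salary < 82069] → S
emp_id=212: office='SF' → outer ELSE → base
emp_id=213: office='BER' → inner[salary < 146186] → Q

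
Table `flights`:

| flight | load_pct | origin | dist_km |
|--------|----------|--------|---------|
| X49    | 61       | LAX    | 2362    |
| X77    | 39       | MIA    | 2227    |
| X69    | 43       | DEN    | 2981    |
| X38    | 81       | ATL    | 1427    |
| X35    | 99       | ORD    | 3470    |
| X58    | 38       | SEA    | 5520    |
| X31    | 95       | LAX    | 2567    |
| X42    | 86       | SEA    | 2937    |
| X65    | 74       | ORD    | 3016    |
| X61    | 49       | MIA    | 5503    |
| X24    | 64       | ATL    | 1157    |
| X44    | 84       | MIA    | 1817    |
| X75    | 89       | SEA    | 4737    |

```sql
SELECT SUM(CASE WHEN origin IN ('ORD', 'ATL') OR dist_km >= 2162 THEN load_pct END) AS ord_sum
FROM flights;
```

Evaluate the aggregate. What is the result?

flight=X49: ✓ → 61
flight=X77: ✓ → 39
flight=X69: ✓ → 43
flight=X38: ✓ → 81
flight=X35: ✓ → 99
flight=X58: ✓ → 38
flight=X31: ✓ → 95
flight=X42: ✓ → 86
flight=X65: ✓ → 74
flight=X61: ✓ → 49
flight=X24: ✓ → 64
flight=X44: ✗
flight=X75: ✓ → 89
ord_sum = 61 + 39 + 43 + 81 + 99 + 38 + 95 + 86 + 74 + 49 + 64 + 89 = 818

818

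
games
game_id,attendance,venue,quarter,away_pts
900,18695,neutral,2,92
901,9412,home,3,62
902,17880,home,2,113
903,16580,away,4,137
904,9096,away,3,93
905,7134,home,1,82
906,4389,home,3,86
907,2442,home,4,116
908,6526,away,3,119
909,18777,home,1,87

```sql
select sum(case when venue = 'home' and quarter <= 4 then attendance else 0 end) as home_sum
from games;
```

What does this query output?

game_id=900: ✗
game_id=901: ✓ → 9412
game_id=902: ✓ → 17880
game_id=903: ✗
game_id=904: ✗
game_id=905: ✓ → 7134
game_id=906: ✓ → 4389
game_id=907: ✓ → 2442
game_id=908: ✗
game_id=909: ✓ → 18777
home_sum = 9412 + 17880 + 7134 + 4389 + 2442 + 18777 = 60034

60034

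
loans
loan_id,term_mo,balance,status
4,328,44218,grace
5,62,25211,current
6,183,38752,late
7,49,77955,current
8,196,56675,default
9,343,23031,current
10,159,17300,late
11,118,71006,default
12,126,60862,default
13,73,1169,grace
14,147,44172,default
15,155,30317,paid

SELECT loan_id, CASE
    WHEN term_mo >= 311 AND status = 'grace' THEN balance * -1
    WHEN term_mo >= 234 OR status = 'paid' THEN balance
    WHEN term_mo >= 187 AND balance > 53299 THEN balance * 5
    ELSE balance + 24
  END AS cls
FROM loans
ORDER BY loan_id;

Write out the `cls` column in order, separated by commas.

-44218, 25235, 38776, 77979, 283375, 23031, 17324, 71030, 60886, 1193, 44196, 30317

loan_id=4: term_mo >= 311 AND status = 'grace' → -44218
loan_id=5: ELSE → 25235
loan_id=6: ELSE → 38776
loan_id=7: ELSE → 77979
loan_id=8: term_mo >= 187 AND balance > 53299 → 283375
loan_id=9: term_mo >= 234 OR status = 'paid' → 23031
loan_id=10: ELSE → 17324
loan_id=11: ELSE → 71030
loan_id=12: ELSE → 60886
loan_id=13: ELSE → 1193
loan_id=14: ELSE → 44196
loan_id=15: term_mo >= 234 OR status = 'paid' → 30317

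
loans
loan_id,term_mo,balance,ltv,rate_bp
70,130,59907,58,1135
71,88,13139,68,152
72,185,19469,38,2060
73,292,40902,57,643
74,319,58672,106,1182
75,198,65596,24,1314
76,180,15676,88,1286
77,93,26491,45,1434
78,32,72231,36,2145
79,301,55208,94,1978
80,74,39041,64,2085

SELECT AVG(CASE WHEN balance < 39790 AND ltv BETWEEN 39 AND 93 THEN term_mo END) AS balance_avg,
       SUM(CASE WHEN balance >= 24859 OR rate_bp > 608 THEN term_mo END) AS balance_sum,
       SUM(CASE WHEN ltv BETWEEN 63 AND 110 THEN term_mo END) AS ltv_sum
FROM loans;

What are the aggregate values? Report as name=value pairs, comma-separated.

balance_avg=108.75, balance_sum=1804, ltv_sum=962

[balance_avg: balance < 39790 AND ltv BETWEEN 39 AND 93]
loan_id=70: ✗
loan_id=71: ✓ → 88
loan_id=72: ✗
loan_id=73: ✗
loan_id=74: ✗
loan_id=75: ✗
loan_id=76: ✓ → 180
loan_id=77: ✓ → 93
loan_id=78: ✗
loan_id=79: ✗
loan_id=80: ✓ → 74
balance_avg = (88 + 180 + 93 + 74) / 4 = 108.75
—
[balance_sum: balance >= 24859 OR rate_bp > 608]
loan_id=70: ✓ → 130
loan_id=71: ✗
loan_id=72: ✓ → 185
loan_id=73: ✓ → 292
loan_id=74: ✓ → 319
loan_id=75: ✓ → 198
loan_id=76: ✓ → 180
loan_id=77: ✓ → 93
loan_id=78: ✓ → 32
loan_id=79: ✓ → 301
loan_id=80: ✓ → 74
balance_sum = 130 + 185 + 292 + 319 + 198 + 180 + 93 + 32 + 301 + 74 = 1804
—
[ltv_sum: ltv BETWEEN 63 AND 110]
loan_id=70: ✗
loan_id=71: ✓ → 88
loan_id=72: ✗
loan_id=73: ✗
loan_id=74: ✓ → 319
loan_id=75: ✗
loan_id=76: ✓ → 180
loan_id=77: ✗
loan_id=78: ✗
loan_id=79: ✓ → 301
loan_id=80: ✓ → 74
ltv_sum = 88 + 319 + 180 + 301 + 74 = 962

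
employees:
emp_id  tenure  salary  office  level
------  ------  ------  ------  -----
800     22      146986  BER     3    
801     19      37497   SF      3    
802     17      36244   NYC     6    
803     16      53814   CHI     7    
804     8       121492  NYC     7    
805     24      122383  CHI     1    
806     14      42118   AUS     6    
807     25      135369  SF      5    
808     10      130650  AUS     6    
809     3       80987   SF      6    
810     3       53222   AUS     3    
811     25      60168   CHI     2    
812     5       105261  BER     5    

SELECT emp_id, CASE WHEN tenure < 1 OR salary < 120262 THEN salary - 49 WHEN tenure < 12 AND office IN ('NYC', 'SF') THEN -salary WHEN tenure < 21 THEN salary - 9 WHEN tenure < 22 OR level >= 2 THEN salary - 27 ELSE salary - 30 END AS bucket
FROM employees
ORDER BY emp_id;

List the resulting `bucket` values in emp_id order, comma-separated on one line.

emp_id=800: tenure < 22 OR level >= 2 → 146959
emp_id=801: tenure < 1 OR salary < 120262 → 37448
emp_id=802: tenure < 1 OR salary < 120262 → 36195
emp_id=803: tenure < 1 OR salary < 120262 → 53765
emp_id=804: tenure < 12 AND office IN ('NYC', 'SF') → -121492
emp_id=805: ELSE → 122353
emp_id=806: tenure < 1 OR salary < 120262 → 42069
emp_id=807: tenure < 22 OR level >= 2 → 135342
emp_id=808: tenure < 21 → 130641
emp_id=809: tenure < 1 OR salary < 120262 → 80938
emp_id=810: tenure < 1 OR salary < 120262 → 53173
emp_id=811: tenure < 1 OR salary < 120262 → 60119
emp_id=812: tenure < 1 OR salary < 120262 → 105212

146959, 37448, 36195, 53765, -121492, 122353, 42069, 135342, 130641, 80938, 53173, 60119, 105212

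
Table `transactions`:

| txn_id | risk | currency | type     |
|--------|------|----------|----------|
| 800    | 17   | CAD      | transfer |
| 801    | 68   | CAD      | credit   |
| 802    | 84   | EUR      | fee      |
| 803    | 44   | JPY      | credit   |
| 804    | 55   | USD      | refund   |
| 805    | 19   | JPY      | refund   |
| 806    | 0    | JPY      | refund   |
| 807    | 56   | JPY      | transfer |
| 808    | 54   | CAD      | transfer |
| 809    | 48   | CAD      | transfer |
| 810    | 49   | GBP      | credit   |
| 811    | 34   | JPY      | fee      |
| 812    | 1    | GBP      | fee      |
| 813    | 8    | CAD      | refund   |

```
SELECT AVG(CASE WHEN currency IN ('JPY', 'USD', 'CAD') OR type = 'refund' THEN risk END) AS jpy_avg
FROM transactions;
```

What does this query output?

txn_id=800: ✓ → 17
txn_id=801: ✓ → 68
txn_id=802: ✗
txn_id=803: ✓ → 44
txn_id=804: ✓ → 55
txn_id=805: ✓ → 19
txn_id=806: ✓ → 0
txn_id=807: ✓ → 56
txn_id=808: ✓ → 54
txn_id=809: ✓ → 48
txn_id=810: ✗
txn_id=811: ✓ → 34
txn_id=812: ✗
txn_id=813: ✓ → 8
jpy_avg = (17 + 68 + 44 + 55 + 19 + 0 + 56 + 54 + 48 + 34 + 8) / 11 = 36.6363636364

36.6363636364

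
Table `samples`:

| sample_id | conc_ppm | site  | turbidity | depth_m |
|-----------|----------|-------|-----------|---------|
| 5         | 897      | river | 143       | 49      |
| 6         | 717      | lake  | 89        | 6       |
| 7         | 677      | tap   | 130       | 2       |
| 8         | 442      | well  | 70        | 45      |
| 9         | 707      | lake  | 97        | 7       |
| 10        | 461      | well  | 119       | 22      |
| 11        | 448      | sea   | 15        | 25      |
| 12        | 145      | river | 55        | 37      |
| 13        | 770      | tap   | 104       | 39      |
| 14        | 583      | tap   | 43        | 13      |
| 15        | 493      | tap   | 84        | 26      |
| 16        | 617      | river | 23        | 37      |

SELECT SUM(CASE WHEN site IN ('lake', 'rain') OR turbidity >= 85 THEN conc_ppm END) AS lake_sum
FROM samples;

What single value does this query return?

sample_id=5: ✓ → 897
sample_id=6: ✓ → 717
sample_id=7: ✓ → 677
sample_id=8: ✗
sample_id=9: ✓ → 707
sample_id=10: ✓ → 461
sample_id=11: ✗
sample_id=12: ✗
sample_id=13: ✓ → 770
sample_id=14: ✗
sample_id=15: ✗
sample_id=16: ✗
lake_sum = 897 + 717 + 677 + 707 + 461 + 770 = 4229

4229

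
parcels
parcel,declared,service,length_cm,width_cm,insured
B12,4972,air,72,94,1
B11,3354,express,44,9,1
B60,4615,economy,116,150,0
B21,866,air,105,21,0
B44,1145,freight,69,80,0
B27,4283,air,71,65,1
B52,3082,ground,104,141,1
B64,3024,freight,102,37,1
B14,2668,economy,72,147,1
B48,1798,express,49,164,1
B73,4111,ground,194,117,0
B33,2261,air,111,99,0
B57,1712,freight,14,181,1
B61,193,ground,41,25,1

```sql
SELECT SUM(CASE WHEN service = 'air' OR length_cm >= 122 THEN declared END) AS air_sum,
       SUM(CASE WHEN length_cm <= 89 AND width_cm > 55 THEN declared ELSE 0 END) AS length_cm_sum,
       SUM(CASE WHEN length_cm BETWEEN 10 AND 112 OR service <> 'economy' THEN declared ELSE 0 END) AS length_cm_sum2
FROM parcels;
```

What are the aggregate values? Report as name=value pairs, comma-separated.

air_sum=16493, length_cm_sum=16578, length_cm_sum2=33469

[air_sum: service = 'air' OR length_cm >= 122]
parcel=B12: ✓ → 4972
parcel=B11: ✗
parcel=B60: ✗
parcel=B21: ✓ → 866
parcel=B44: ✗
parcel=B27: ✓ → 4283
parcel=B52: ✗
parcel=B64: ✗
parcel=B14: ✗
parcel=B48: ✗
parcel=B73: ✓ → 4111
parcel=B33: ✓ → 2261
parcel=B57: ✗
parcel=B61: ✗
air_sum = 4972 + 866 + 4283 + 4111 + 2261 = 16493
—
[length_cm_sum: length_cm <= 89 AND width_cm > 55]
parcel=B12: ✓ → 4972
parcel=B11: ✗
parcel=B60: ✗
parcel=B21: ✗
parcel=B44: ✓ → 1145
parcel=B27: ✓ → 4283
parcel=B52: ✗
parcel=B64: ✗
parcel=B14: ✓ → 2668
parcel=B48: ✓ → 1798
parcel=B73: ✗
parcel=B33: ✗
parcel=B57: ✓ → 1712
parcel=B61: ✗
length_cm_sum = 4972 + 1145 + 4283 + 2668 + 1798 + 1712 = 16578
—
[length_cm_sum2: length_cm BETWEEN 10 AND 112 OR service <> 'economy']
parcel=B12: ✓ → 4972
parcel=B11: ✓ → 3354
parcel=B60: ✗
parcel=B21: ✓ → 866
parcel=B44: ✓ → 1145
parcel=B27: ✓ → 4283
parcel=B52: ✓ → 3082
parcel=B64: ✓ → 3024
parcel=B14: ✓ → 2668
parcel=B48: ✓ → 1798
parcel=B73: ✓ → 4111
parcel=B33: ✓ → 2261
parcel=B57: ✓ → 1712
parcel=B61: ✓ → 193
length_cm_sum2 = 4972 + 3354 + 866 + 1145 + 4283 + 3082 + 3024 + 2668 + 1798 + 4111 + 2261 + 1712 + 193 = 33469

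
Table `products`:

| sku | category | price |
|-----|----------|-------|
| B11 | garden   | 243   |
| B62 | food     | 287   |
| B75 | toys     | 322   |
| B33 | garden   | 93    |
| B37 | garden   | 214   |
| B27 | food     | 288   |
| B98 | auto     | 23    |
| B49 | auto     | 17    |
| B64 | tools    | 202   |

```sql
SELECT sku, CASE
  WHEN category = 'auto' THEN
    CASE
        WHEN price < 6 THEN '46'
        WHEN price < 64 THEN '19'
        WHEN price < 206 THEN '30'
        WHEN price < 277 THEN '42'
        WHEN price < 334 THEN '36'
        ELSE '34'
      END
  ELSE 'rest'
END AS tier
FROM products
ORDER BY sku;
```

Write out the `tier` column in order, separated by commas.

rest, rest, rest, rest, 19, rest, rest, rest, 19

sku=B11: category='garden' → outer ELSE → rest
sku=B27: category='food' → outer ELSE → rest
sku=B33: category='garden' → outer ELSE → rest
sku=B37: category='garden' → outer ELSE → rest
sku=B49: category='auto' → inner[price < 64] → 19
sku=B62: category='food' → outer ELSE → rest
sku=B64: category='tools' → outer ELSE → rest
sku=B75: category='toys' → outer ELSE → rest
sku=B98: category='auto' → inner[price < 64] → 19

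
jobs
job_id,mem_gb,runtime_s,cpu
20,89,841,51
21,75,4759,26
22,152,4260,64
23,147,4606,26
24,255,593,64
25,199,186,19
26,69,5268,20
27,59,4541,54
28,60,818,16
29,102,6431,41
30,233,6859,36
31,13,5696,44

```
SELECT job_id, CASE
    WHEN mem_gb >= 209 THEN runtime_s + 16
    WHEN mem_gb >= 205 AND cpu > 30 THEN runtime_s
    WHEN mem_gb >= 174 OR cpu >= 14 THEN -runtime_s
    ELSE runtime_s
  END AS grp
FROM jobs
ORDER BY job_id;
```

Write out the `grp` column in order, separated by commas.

-841, -4759, -4260, -4606, 609, -186, -5268, -4541, -818, -6431, 6875, -5696

job_id=20: mem_gb >= 174 OR cpu >= 14 → -841
job_id=21: mem_gb >= 174 OR cpu >= 14 → -4759
job_id=22: mem_gb >= 174 OR cpu >= 14 → -4260
job_id=23: mem_gb >= 174 OR cpu >= 14 → -4606
job_id=24: mem_gb >= 209 → 609
job_id=25: mem_gb >= 174 OR cpu >= 14 → -186
job_id=26: mem_gb >= 174 OR cpu >= 14 → -5268
job_id=27: mem_gb >= 174 OR cpu >= 14 → -4541
job_id=28: mem_gb >= 174 OR cpu >= 14 → -818
job_id=29: mem_gb >= 174 OR cpu >= 14 → -6431
job_id=30: mem_gb >= 209 → 6875
job_id=31: mem_gb >= 174 OR cpu >= 14 → -5696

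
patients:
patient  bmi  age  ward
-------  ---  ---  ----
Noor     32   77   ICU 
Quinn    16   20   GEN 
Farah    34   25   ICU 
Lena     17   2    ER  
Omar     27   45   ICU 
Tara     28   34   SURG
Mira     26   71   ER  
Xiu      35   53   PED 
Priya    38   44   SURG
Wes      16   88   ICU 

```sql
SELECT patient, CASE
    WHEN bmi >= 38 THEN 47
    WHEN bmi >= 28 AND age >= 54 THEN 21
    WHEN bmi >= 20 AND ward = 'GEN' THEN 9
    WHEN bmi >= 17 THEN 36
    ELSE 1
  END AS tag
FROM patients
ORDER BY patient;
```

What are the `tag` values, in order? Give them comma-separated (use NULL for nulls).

patient=Farah: bmi >= 17 → 36
patient=Lena: bmi >= 17 → 36
patient=Mira: bmi >= 17 → 36
patient=Noor: bmi >= 28 AND age >= 54 → 21
patient=Omar: bmi >= 17 → 36
patient=Priya: bmi >= 38 → 47
patient=Quinn: ELSE → 1
patient=Tara: bmi >= 17 → 36
patient=Wes: ELSE → 1
patient=Xiu: bmi >= 17 → 36

36, 36, 36, 21, 36, 47, 1, 36, 1, 36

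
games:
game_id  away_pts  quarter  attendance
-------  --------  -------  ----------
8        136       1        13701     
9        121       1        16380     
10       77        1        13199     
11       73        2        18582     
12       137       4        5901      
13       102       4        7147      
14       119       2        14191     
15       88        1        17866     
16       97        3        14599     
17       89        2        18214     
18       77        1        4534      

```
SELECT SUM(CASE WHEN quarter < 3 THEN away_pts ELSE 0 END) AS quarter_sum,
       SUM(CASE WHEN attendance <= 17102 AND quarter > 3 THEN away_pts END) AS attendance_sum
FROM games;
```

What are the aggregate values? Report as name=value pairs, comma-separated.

[quarter_sum: quarter < 3]
game_id=8: ✓ → 136
game_id=9: ✓ → 121
game_id=10: ✓ → 77
game_id=11: ✓ → 73
game_id=12: ✗
game_id=13: ✗
game_id=14: ✓ → 119
game_id=15: ✓ → 88
game_id=16: ✗
game_id=17: ✓ → 89
game_id=18: ✓ → 77
quarter_sum = 136 + 121 + 77 + 73 + 119 + 88 + 89 + 77 = 780
—
[attendance_sum: attendance <= 17102 AND quarter > 3]
game_id=8: ✗
game_id=9: ✗
game_id=10: ✗
game_id=11: ✗
game_id=12: ✓ → 137
game_id=13: ✓ → 102
game_id=14: ✗
game_id=15: ✗
game_id=16: ✗
game_id=17: ✗
game_id=18: ✗
attendance_sum = 137 + 102 = 239

quarter_sum=780, attendance_sum=239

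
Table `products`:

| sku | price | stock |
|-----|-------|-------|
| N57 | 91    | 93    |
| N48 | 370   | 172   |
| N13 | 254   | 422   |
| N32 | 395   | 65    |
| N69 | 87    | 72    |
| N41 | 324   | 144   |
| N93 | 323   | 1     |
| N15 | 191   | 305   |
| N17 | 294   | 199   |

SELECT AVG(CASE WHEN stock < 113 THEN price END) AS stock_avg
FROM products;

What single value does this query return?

sku=N57: ✓ → 91
sku=N48: ✗
sku=N13: ✗
sku=N32: ✓ → 395
sku=N69: ✓ → 87
sku=N41: ✗
sku=N93: ✓ → 323
sku=N15: ✗
sku=N17: ✗
stock_avg = (91 + 395 + 87 + 323) / 4 = 224

224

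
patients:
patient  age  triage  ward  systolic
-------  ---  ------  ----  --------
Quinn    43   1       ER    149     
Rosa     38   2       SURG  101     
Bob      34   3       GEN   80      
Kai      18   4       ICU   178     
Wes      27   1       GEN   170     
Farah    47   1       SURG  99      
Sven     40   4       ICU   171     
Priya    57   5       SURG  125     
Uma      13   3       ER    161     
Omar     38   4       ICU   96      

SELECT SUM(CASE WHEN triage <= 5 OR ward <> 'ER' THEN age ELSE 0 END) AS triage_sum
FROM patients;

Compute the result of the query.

355

patient=Quinn: ✓ → 43
patient=Rosa: ✓ → 38
patient=Bob: ✓ → 34
patient=Kai: ✓ → 18
patient=Wes: ✓ → 27
patient=Farah: ✓ → 47
patient=Sven: ✓ → 40
patient=Priya: ✓ → 57
patient=Uma: ✓ → 13
patient=Omar: ✓ → 38
triage_sum = 43 + 38 + 34 + 18 + 27 + 47 + 40 + 57 + 13 + 38 = 355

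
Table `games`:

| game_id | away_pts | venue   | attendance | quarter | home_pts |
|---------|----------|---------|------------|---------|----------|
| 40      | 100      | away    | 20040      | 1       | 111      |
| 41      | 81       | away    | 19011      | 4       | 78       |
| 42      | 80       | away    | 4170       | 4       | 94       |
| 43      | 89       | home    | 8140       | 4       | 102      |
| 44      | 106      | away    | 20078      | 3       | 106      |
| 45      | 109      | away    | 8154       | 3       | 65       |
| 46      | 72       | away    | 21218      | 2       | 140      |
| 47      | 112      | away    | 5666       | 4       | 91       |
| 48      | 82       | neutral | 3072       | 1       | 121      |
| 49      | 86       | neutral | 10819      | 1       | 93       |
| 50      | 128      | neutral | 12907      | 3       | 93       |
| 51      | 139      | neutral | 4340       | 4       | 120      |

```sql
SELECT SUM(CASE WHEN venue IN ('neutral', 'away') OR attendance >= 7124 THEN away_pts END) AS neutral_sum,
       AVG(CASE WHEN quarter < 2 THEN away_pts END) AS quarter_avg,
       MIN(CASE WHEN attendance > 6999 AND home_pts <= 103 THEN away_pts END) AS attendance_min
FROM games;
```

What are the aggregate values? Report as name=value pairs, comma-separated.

neutral_sum=1184, quarter_avg=89.3333333333, attendance_min=81

[neutral_sum: venue IN ('neutral', 'away') OR attendance >= 7124]
game_id=40: ✓ → 100
game_id=41: ✓ → 81
game_id=42: ✓ → 80
game_id=43: ✓ → 89
game_id=44: ✓ → 106
game_id=45: ✓ → 109
game_id=46: ✓ → 72
game_id=47: ✓ → 112
game_id=48: ✓ → 82
game_id=49: ✓ → 86
game_id=50: ✓ → 128
game_id=51: ✓ → 139
neutral_sum = 100 + 81 + 80 + 89 + 106 + 109 + 72 + 112 + 82 + 86 + 128 + 139 = 1184
—
[quarter_avg: quarter < 2]
game_id=40: ✓ → 100
game_id=41: ✗
game_id=42: ✗
game_id=43: ✗
game_id=44: ✗
game_id=45: ✗
game_id=46: ✗
game_id=47: ✗
game_id=48: ✓ → 82
game_id=49: ✓ → 86
game_id=50: ✗
game_id=51: ✗
quarter_avg = (100 + 82 + 86) / 3 = 89.3333333333
—
[attendance_min: attendance > 6999 AND home_pts <= 103]
game_id=40: ✗
game_id=41: ✓ → 81
game_id=42: ✗
game_id=43: ✓ → 89
game_id=44: ✗
game_id=45: ✓ → 109
game_id=46: ✗
game_id=47: ✗
game_id=48: ✗
game_id=49: ✓ → 86
game_id=50: ✓ → 128
game_id=51: ✗
attendance_min = MIN(81, 89, 109, 86, 128) = 81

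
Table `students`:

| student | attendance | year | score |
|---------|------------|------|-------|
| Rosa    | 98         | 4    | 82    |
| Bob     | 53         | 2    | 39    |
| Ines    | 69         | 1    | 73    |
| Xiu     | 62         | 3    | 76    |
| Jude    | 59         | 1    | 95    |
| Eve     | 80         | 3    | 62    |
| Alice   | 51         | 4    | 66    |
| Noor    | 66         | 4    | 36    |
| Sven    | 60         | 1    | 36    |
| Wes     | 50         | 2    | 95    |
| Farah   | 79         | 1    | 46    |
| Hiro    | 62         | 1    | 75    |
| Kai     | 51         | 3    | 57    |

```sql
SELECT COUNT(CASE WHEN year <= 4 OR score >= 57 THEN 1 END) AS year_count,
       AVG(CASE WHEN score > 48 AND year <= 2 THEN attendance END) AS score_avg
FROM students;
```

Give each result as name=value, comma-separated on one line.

[year_count: year <= 4 OR score >= 57]
student=Rosa: ✓ → 1
student=Bob: ✓ → 1
student=Ines: ✓ → 1
student=Xiu: ✓ → 1
student=Jude: ✓ → 1
student=Eve: ✓ → 1
student=Alice: ✓ → 1
student=Noor: ✓ → 1
student=Sven: ✓ → 1
student=Wes: ✓ → 1
student=Farah: ✓ → 1
student=Hiro: ✓ → 1
student=Kai: ✓ → 1
year_count = COUNT(1, 1, 1, 1, 1, 1, 1, 1, 1, 1, 1, 1, 1) = 13
—
[score_avg: score > 48 AND year <= 2]
student=Rosa: ✗
student=Bob: ✗
student=Ines: ✓ → 69
student=Xiu: ✗
student=Jude: ✓ → 59
student=Eve: ✗
student=Alice: ✗
student=Noor: ✗
student=Sven: ✗
student=Wes: ✓ → 50
student=Farah: ✗
student=Hiro: ✓ → 62
student=Kai: ✗
score_avg = (69 + 59 + 50 + 62) / 4 = 60

year_count=13, score_avg=60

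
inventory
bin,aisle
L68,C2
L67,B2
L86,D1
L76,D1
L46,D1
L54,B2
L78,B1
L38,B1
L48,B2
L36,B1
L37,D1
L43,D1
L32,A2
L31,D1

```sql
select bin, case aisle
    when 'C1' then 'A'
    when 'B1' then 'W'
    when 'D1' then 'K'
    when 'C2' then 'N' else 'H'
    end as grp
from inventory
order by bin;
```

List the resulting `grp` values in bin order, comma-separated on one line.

K, H, W, K, W, K, K, H, H, H, N, K, W, K

bin=L31: aisle='D1' → K
bin=L32: ELSE → H
bin=L36: aisle='B1' → W
bin=L37: aisle='D1' → K
bin=L38: aisle='B1' → W
bin=L43: aisle='D1' → K
bin=L46: aisle='D1' → K
bin=L48: ELSE → H
bin=L54: ELSE → H
bin=L67: ELSE → H
bin=L68: aisle='C2' → N
bin=L76: aisle='D1' → K
bin=L78: aisle='B1' → W
bin=L86: aisle='D1' → K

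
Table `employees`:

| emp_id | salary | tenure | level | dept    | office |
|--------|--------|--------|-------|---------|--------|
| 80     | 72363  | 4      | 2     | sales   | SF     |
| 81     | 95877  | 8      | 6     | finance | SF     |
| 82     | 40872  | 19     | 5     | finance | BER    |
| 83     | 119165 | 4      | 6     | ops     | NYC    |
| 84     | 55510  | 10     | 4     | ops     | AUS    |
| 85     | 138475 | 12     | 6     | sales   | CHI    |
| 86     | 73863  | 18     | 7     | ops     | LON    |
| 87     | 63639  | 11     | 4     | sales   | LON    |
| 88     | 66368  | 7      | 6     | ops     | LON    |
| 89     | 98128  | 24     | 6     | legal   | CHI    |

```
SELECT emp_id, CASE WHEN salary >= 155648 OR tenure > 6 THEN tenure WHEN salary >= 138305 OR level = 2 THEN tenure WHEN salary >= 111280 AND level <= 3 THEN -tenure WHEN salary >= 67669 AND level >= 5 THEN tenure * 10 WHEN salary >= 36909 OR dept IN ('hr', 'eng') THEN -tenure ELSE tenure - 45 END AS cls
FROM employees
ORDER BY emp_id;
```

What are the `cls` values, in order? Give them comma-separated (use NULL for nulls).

emp_id=80: salary >= 138305 OR level = 2 → 4
emp_id=81: salary >= 155648 OR tenure > 6 → 8
emp_id=82: salary >= 155648 OR tenure > 6 → 19
emp_id=83: salary >= 67669 AND level >= 5 → 40
emp_id=84: salary >= 155648 OR tenure > 6 → 10
emp_id=85: salary >= 155648 OR tenure > 6 → 12
emp_id=86: salary >= 155648 OR tenure > 6 → 18
emp_id=87: salary >= 155648 OR tenure > 6 → 11
emp_id=88: salary >= 155648 OR tenure > 6 → 7
emp_id=89: salary >= 155648 OR tenure > 6 → 24

4, 8, 19, 40, 10, 12, 18, 11, 7, 24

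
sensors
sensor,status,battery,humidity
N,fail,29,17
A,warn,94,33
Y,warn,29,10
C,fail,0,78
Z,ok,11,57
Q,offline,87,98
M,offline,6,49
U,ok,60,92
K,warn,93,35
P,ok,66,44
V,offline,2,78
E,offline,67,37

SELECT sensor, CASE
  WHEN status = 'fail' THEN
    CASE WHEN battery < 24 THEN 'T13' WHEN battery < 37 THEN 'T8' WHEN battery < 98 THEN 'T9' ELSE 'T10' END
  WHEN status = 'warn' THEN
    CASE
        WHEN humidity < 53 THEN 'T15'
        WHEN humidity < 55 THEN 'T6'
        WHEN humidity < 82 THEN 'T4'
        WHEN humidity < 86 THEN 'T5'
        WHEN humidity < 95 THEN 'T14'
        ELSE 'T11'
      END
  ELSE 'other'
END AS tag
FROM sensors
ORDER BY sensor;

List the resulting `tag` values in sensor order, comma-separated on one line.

sensor=A: status='warn' → inner[humidity < 53] → T15
sensor=C: status='fail' → inner[battery < 24] → T13
sensor=E: status='offline' → outer ELSE → other
sensor=K: status='warn' → inner[humidity < 53] → T15
sensor=M: status='offline' → outer ELSE → other
sensor=N: status='fail' → inner[battery < 37] → T8
sensor=P: status='ok' → outer ELSE → other
sensor=Q: status='offline' → outer ELSE → other
sensor=U: status='ok' → outer ELSE → other
sensor=V: status='offline' → outer ELSE → other
sensor=Y: status='warn' → inner[humidity < 53] → T15
sensor=Z: status='ok' → outer ELSE → other

T15, T13, other, T15, other, T8, other, other, other, other, T15, other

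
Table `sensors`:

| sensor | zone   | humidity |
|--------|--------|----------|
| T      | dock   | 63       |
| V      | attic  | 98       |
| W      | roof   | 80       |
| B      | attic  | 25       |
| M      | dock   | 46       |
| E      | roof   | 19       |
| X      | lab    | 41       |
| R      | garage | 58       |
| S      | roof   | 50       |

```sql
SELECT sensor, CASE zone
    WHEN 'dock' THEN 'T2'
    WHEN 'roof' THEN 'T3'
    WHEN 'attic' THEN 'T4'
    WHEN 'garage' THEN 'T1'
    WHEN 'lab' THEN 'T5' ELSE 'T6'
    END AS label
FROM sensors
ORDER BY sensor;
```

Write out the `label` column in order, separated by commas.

T4, T3, T2, T1, T3, T2, T4, T3, T5

sensor=B: zone='attic' → T4
sensor=E: zone='roof' → T3
sensor=M: zone='dock' → T2
sensor=R: zone='garage' → T1
sensor=S: zone='roof' → T3
sensor=T: zone='dock' → T2
sensor=V: zone='attic' → T4
sensor=W: zone='roof' → T3
sensor=X: zone='lab' → T5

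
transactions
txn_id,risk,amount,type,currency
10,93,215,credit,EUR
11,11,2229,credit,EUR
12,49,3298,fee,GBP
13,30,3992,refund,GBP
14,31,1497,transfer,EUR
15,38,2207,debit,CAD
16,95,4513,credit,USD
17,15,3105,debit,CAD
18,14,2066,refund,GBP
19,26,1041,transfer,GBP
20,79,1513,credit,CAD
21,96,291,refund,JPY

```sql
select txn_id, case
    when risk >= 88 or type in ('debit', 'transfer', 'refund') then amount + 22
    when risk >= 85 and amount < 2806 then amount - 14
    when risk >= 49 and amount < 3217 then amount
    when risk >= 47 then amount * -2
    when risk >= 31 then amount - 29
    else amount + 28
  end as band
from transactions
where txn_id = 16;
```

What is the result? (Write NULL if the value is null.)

txn_id = 16: risk=95, amount=4513, type=credit, currency=USD.
risk >= 88 or type in ('debit', 'transfer', 'refund') → true → 4535

4535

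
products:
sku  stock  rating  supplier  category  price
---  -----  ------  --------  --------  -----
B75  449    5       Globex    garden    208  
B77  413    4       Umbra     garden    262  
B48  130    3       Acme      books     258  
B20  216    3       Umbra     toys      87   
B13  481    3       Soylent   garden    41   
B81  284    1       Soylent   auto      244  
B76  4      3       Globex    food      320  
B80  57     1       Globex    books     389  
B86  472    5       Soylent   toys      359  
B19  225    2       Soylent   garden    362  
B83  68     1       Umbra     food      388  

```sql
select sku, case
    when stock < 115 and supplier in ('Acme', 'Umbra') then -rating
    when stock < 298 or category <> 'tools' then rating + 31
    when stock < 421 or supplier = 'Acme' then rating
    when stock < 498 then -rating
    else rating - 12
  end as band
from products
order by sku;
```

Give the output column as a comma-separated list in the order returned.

34, 33, 34, 34, 36, 34, 35, 32, 32, -1, 36

sku=B13: stock < 298 or category <> 'tools' → 34
sku=B19: stock < 298 or category <> 'tools' → 33
sku=B20: stock < 298 or category <> 'tools' → 34
sku=B48: stock < 298 or category <> 'tools' → 34
sku=B75: stock < 298 or category <> 'tools' → 36
sku=B76: stock < 298 or category <> 'tools' → 34
sku=B77: stock < 298 or category <> 'tools' → 35
sku=B80: stock < 298 or category <> 'tools' → 32
sku=B81: stock < 298 or category <> 'tools' → 32
sku=B83: stock < 115 and supplier in ('Acme', 'Umbra') → -1
sku=B86: stock < 298 or category <> 'tools' → 36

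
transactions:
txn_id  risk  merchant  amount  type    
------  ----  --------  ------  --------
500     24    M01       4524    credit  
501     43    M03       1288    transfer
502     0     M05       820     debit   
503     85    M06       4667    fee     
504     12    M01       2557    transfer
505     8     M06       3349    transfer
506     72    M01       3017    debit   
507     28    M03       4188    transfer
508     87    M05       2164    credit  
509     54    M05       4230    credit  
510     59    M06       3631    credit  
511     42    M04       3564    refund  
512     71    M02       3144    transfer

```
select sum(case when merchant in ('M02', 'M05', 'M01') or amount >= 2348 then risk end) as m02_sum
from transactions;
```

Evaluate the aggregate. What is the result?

542

txn_id=500: ✓ → 24
txn_id=501: ✗
txn_id=502: ✓ → 0
txn_id=503: ✓ → 85
txn_id=504: ✓ → 12
txn_id=505: ✓ → 8
txn_id=506: ✓ → 72
txn_id=507: ✓ → 28
txn_id=508: ✓ → 87
txn_id=509: ✓ → 54
txn_id=510: ✓ → 59
txn_id=511: ✓ → 42
txn_id=512: ✓ → 71
m02_sum = 24 + 85 + 12 + 8 + 72 + 28 + 87 + 54 + 59 + 42 + 71 = 542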